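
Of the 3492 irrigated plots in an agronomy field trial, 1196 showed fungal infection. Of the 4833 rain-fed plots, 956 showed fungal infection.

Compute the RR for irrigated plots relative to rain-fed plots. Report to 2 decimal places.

1.73

risk, irrigated plots = 1196/3492 = 0.3425
risk, rain-fed plots = 956/4833 = 0.1978
RR = 0.3425 / 0.1978 = 1.73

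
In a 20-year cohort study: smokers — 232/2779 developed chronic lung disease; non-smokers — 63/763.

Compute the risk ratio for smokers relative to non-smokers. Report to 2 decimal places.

1.01

risk, smokers = 232/2779 = 0.0835
risk, non-smokers = 63/763 = 0.0826
RR = 0.0835 / 0.0826 = 1.01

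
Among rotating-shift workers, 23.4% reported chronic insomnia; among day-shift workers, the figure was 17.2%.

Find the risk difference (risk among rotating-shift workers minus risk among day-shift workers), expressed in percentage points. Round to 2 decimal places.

risk difference = 0.2340 − 0.1720 = 0.0620 → 6.20 percentage points

RD = 6.20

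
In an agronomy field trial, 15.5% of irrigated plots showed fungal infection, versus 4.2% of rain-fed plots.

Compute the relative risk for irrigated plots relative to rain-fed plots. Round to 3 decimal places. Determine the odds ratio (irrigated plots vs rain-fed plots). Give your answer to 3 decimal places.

RR = 0.15500 / 0.04200 = 3.690
odds, irrigated plots = 0.15500/0.84500 = 0.18343
odds, rain-fed plots = 0.04200/0.95800 = 0.04384
OR = 0.18343 / 0.04384 = 4.184

RR = 3.690; OR = 4.184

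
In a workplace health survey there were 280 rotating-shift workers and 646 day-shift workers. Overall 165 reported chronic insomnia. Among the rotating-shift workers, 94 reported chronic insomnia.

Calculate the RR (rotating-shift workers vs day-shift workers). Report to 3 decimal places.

rotating-shift workers without the outcome: 280 − 94 = 186
day-shift workers with the outcome: 165 − 94 = 71
day-shift workers without the outcome: 646 − 71 = 575
risk, rotating-shift workers = 94/280 = 0.3357
risk, day-shift workers = 71/646 = 0.1099
RR = 0.3357 / 0.1099 = 3.055

RR = 3.055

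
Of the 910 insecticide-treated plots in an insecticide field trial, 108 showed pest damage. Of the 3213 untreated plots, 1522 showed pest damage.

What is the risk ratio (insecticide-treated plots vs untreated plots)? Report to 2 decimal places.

0.25

risk, insecticide-treated plots = 108/910 = 0.1187
risk, untreated plots = 1522/3213 = 0.4737
RR = 0.1187 / 0.4737 = 0.25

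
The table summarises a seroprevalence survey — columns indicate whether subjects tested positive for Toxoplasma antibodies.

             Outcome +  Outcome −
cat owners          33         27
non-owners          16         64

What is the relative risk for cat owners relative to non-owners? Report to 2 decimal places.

RR: 2.75

risk, cat owners = 33/60 = 0.5500
risk, non-owners = 16/80 = 0.2000
RR = 0.5500 / 0.2000 = 2.75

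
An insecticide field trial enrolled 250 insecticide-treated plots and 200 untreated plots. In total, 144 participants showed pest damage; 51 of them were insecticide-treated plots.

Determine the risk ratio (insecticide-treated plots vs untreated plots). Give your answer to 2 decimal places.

insecticide-treated plots without the outcome: 250 − 51 = 199
untreated plots with the outcome: 144 − 51 = 93
untreated plots without the outcome: 200 − 93 = 107
risk, insecticide-treated plots = 51/250 = 0.2040
risk, untreated plots = 93/200 = 0.4650
RR = 0.2040 / 0.4650 = 0.44

RR ≈ 0.44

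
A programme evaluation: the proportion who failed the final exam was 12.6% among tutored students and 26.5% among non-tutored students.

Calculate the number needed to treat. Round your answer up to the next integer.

8

absolute risk difference = 0.139000
1 / 0.139000 = 7.194 → round up → 8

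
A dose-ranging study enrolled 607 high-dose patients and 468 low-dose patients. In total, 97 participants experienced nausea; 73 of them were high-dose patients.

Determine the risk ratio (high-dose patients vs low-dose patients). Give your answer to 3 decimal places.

high-dose patients without the outcome: 607 − 73 = 534
low-dose patients with the outcome: 97 − 73 = 24
low-dose patients without the outcome: 468 − 24 = 444
risk, high-dose patients = 73/607 = 0.1203
risk, low-dose patients = 24/468 = 0.0513
RR = 0.1203 / 0.0513 = 2.345

2.345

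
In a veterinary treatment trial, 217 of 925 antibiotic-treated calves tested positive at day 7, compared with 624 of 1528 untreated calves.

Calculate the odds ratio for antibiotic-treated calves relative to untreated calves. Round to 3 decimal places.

odds, antibiotic-treated calves = 217/708 = 0.3065
odds, untreated calves = 624/904 = 0.6903
OR = 0.3065 / 0.6903 = 0.444

0.444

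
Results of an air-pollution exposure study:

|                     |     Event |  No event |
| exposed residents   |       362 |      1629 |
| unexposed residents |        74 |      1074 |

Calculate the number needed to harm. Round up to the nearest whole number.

risk, exposed residents = 362/1991 = 0.181818
risk, unexposed residents = 74/1148 = 0.064460
absolute risk difference = 0.117358
1 / 0.117358 = 8.521 → round up → 9

9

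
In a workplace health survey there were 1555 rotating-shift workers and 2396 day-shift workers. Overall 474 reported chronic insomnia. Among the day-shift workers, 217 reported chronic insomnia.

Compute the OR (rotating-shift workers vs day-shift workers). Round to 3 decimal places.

OR: 1.988

rotating-shift workers with the outcome: 474 − 217 = 257
rotating-shift workers without the outcome: 1555 − 257 = 1298
day-shift workers without the outcome: 2396 − 217 = 2179
OR = (257 × 2179) / (1298 × 217) = 560003/281666 ≈ 1.988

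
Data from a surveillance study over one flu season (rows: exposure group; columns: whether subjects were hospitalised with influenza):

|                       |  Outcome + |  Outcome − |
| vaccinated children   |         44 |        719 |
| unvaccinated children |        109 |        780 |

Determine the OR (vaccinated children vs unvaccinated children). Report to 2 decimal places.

OR = (44 × 780) / (719 × 109) = 34320/78371 ≈ 0.44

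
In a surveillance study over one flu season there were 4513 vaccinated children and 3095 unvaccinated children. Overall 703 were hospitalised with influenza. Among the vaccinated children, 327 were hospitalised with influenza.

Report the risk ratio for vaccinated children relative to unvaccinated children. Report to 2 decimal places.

vaccinated children without the outcome: 4513 − 327 = 4186
unvaccinated children with the outcome: 703 − 327 = 376
unvaccinated children without the outcome: 3095 − 376 = 2719
risk, vaccinated children = 327/4513 = 0.0725
risk, unvaccinated children = 376/3095 = 0.1215
RR = 0.0725 / 0.1215 = 0.60

0.60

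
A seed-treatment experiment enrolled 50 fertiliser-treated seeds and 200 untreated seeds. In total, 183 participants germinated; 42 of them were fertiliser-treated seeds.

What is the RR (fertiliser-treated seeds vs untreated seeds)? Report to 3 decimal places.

fertiliser-treated seeds without the outcome: 50 − 42 = 8
untreated seeds with the outcome: 183 − 42 = 141
untreated seeds without the outcome: 200 − 141 = 59
risk, fertiliser-treated seeds = 42/50 = 0.8400
risk, untreated seeds = 141/200 = 0.7050
RR = 0.8400 / 0.7050 = 1.191

RR = 1.191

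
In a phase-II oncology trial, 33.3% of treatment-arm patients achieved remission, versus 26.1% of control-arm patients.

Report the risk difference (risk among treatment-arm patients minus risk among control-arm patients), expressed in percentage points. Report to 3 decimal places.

risk difference = 0.3330 − 0.2610 = 0.0720 → 7.200 percentage points

RD = 7.200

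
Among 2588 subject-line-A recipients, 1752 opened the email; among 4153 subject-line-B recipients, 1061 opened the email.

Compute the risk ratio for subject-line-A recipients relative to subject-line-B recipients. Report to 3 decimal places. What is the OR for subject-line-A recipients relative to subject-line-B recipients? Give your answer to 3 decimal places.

RR = 2.650; OR = 6.107

risk, subject-line-A recipients = 1752/2588 = 0.6770
risk, subject-line-B recipients = 1061/4153 = 0.2555
RR = 0.6770 / 0.2555 = 2.650
OR = (1752 × 3092) / (836 × 1061) = 5417184/886996 ≈ 6.107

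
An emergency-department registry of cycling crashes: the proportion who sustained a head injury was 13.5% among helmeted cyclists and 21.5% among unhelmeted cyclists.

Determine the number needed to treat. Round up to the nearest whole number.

absolute risk difference = 0.080000
1 / 0.080000 = 12.500 → round up → 13

NNT ≈ 13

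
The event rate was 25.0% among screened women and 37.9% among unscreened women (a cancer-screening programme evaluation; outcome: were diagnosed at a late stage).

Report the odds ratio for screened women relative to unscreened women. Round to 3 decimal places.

odds, screened women = 0.2500/0.7500 = 0.3333
odds, unscreened women = 0.3790/0.6210 = 0.6103
OR = 0.3333 / 0.6103 = 0.546

OR: 0.546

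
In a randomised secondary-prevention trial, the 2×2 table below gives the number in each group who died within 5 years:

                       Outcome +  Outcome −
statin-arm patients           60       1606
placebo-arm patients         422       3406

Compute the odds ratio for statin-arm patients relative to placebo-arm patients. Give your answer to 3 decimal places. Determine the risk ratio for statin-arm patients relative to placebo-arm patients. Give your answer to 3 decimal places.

OR = (60 × 3406) / (1606 × 422) = 204360/677732 ≈ 0.302
risk, statin-arm patients = 60/1666 = 0.03601
risk, placebo-arm patients = 422/3828 = 0.11024
RR = 0.03601 / 0.11024 = 0.327

OR = 0.302; RR = 0.327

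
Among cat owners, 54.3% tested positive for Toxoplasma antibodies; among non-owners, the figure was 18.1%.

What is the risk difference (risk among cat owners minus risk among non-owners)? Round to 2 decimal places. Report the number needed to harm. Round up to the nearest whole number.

RD = 0.36; NNH = 3

risk difference = 0.5430 − 0.1810 = 0.36
absolute risk difference = 0.362000
1 / 0.362000 = 2.762 → round up → 3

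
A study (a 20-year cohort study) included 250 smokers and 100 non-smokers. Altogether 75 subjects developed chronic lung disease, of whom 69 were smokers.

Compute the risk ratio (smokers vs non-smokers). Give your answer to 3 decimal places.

RR = 4.600

smokers without the outcome: 250 − 69 = 181
non-smokers with the outcome: 75 − 69 = 6
non-smokers without the outcome: 100 − 6 = 94
risk, smokers = 69/250 = 0.2760
risk, non-smokers = 6/100 = 0.0600
RR = 0.2760 / 0.0600 = 4.600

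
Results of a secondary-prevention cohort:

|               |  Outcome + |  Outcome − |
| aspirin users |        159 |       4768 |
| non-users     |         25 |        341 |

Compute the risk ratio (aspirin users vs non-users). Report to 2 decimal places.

risk, aspirin users = 159/4927 = 0.03227
risk, non-users = 25/366 = 0.06831
RR = 0.03227 / 0.06831 = 0.47

0.47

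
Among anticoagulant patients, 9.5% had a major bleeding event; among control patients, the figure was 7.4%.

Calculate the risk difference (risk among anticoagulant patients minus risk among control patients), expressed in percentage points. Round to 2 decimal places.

risk difference = 0.0950 − 0.0740 = 0.0210 → 2.10 percentage points

RD ≈ 2.10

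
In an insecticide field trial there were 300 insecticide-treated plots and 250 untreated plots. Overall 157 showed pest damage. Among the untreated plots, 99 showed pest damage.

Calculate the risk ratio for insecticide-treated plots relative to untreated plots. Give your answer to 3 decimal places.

insecticide-treated plots with the outcome: 157 − 99 = 58
insecticide-treated plots without the outcome: 300 − 58 = 242
untreated plots without the outcome: 250 − 99 = 151
risk, insecticide-treated plots = 58/300 = 0.1933
risk, untreated plots = 99/250 = 0.3960
RR = 0.1933 / 0.3960 = 0.488

0.488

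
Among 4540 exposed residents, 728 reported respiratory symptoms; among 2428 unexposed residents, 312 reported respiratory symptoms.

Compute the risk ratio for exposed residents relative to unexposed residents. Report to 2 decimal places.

1.25

risk, exposed residents = 728/4540 = 0.1604
risk, unexposed residents = 312/2428 = 0.1285
RR = 0.1604 / 0.1285 = 1.25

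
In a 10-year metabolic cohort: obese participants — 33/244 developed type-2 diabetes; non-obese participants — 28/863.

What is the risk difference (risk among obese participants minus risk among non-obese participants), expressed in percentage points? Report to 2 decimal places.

RD ≈ 10.28

risk, obese participants = 33/244 = 0.13525
risk, non-obese participants = 28/863 = 0.03244
risk difference = 0.13525 − 0.03244 = 0.10280 → 10.28 percentage points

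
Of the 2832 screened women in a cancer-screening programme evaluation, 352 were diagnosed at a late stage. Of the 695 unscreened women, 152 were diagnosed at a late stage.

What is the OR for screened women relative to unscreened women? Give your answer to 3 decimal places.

OR = (352 × 543) / (2480 × 152) = 191136/376960 ≈ 0.507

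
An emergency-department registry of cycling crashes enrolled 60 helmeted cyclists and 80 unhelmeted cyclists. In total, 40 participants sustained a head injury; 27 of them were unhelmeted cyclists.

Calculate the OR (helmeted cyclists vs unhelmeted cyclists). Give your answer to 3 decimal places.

OR ≈ 0.543

helmeted cyclists with the outcome: 40 − 27 = 13
helmeted cyclists without the outcome: 60 − 13 = 47
unhelmeted cyclists without the outcome: 80 − 27 = 53
odds, helmeted cyclists = 13/47 = 0.2766
odds, unhelmeted cyclists = 27/53 = 0.5094
OR = 0.2766 / 0.5094 = 0.543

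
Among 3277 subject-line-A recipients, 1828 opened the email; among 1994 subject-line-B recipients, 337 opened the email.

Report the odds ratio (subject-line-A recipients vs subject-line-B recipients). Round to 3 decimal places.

odds, subject-line-A recipients = 1828/1449 = 1.2616
odds, subject-line-B recipients = 337/1657 = 0.2034
OR = 1.2616 / 0.2034 = 6.203

6.203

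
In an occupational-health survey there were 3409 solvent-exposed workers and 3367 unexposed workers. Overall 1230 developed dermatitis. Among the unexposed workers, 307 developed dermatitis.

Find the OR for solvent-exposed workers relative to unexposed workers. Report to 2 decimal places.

solvent-exposed workers with the outcome: 1230 − 307 = 923
solvent-exposed workers without the outcome: 3409 − 923 = 2486
unexposed workers without the outcome: 3367 − 307 = 3060
OR = (923 × 3060) / (2486 × 307) = 2824380/763202 ≈ 3.70

3.70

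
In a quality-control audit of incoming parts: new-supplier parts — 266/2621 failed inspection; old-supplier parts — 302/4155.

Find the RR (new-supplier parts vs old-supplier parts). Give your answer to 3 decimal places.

risk, new-supplier parts = 266/2621 = 0.1015
risk, old-supplier parts = 302/4155 = 0.0727
RR = 0.1015 / 0.0727 = 1.396

1.396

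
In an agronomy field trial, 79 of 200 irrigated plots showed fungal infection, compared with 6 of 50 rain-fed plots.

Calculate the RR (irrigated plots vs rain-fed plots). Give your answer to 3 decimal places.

3.292

risk, irrigated plots = 79/200 = 0.3950
risk, rain-fed plots = 6/50 = 0.1200
RR = 0.3950 / 0.1200 = 3.292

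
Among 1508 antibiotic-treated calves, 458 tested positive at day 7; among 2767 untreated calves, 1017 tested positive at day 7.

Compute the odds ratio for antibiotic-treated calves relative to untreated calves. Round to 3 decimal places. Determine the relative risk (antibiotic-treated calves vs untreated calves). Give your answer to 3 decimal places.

OR = (458 × 1750) / (1050 × 1017) = 801500/1067850 ≈ 0.751
risk, antibiotic-treated calves = 458/1508 = 0.3037
risk, untreated calves = 1017/2767 = 0.3675
RR = 0.3037 / 0.3675 = 0.826

OR = 0.751; RR = 0.826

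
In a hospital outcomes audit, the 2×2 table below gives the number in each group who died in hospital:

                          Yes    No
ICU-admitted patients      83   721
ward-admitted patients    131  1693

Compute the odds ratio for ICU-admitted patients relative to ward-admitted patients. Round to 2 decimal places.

OR = (83 × 1693) / (721 × 131) = 140519/94451 ≈ 1.49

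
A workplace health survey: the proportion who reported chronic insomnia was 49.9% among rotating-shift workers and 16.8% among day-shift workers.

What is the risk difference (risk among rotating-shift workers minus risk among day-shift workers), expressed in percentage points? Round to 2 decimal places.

risk difference = 0.4990 − 0.1680 = 0.3310 → 33.10 percentage points

RD ≈ 33.10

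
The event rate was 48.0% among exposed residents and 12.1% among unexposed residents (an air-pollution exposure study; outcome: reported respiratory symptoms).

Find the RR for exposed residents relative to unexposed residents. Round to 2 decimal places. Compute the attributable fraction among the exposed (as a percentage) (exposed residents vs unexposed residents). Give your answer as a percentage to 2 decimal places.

RR = 0.4800 / 0.1210 = 3.97
AR% = (0.4800 − 0.1210) / 0.4800 = 0.7479 → 74.79%

RR = 3.97; AR% = 74.79%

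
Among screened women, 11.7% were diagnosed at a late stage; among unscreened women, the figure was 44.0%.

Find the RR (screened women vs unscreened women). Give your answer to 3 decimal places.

RR = 0.1170 / 0.4400 = 0.266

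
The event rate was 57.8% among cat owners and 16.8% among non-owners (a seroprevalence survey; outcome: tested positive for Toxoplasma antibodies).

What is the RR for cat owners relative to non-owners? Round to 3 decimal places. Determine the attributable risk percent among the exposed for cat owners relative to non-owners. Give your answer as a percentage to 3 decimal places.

RR = 3.440; AR% = 70.934%

RR = 0.5780 / 0.1680 = 3.440
AR% = (0.5780 − 0.1680) / 0.5780 = 0.7093 → 70.934%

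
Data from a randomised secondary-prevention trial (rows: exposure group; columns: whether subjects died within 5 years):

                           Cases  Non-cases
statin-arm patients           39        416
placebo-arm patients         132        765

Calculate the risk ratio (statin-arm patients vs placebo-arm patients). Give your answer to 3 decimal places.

risk, statin-arm patients = 39/455 = 0.0857
risk, placebo-arm patients = 132/897 = 0.1472
RR = 0.0857 / 0.1472 = 0.582

RR: 0.582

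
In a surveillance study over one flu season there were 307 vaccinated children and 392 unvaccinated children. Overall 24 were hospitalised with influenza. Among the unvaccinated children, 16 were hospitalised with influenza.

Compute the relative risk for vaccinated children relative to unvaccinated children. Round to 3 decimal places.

RR = 0.638

vaccinated children with the outcome: 24 − 16 = 8
vaccinated children without the outcome: 307 − 8 = 299
unvaccinated children without the outcome: 392 − 16 = 376
risk, vaccinated children = 8/307 = 0.02606
risk, unvaccinated children = 16/392 = 0.04082
RR = 0.02606 / 0.04082 = 0.638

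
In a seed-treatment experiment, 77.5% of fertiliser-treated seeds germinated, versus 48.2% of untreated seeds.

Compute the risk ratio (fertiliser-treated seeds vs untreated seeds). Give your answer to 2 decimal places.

RR = 0.7750 / 0.4820 = 1.61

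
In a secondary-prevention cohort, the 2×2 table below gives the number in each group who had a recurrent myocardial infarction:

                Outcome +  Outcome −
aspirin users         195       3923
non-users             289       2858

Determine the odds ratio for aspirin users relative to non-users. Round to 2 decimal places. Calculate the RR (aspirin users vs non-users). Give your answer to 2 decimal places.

odds, aspirin users = 195/3923 = 0.04971
odds, non-users = 289/2858 = 0.10112
OR = 0.04971 / 0.10112 = 0.49
risk, aspirin users = 195/4118 = 0.04735
risk, non-users = 289/3147 = 0.09183
RR = 0.04735 / 0.09183 = 0.52

OR = 0.49; RR = 0.52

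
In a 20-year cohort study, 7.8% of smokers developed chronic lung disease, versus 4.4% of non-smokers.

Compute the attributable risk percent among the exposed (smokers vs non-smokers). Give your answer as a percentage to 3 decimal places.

AR% = (0.07800 − 0.04400) / 0.07800 = 0.4359 → 43.590%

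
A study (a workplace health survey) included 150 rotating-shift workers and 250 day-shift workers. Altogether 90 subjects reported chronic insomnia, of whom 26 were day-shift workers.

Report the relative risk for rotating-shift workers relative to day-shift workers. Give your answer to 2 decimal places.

rotating-shift workers with the outcome: 90 − 26 = 64
rotating-shift workers without the outcome: 150 − 64 = 86
day-shift workers without the outcome: 250 − 26 = 224
risk, rotating-shift workers = 64/150 = 0.4267
risk, day-shift workers = 26/250 = 0.1040
RR = 0.4267 / 0.1040 = 4.10

4.10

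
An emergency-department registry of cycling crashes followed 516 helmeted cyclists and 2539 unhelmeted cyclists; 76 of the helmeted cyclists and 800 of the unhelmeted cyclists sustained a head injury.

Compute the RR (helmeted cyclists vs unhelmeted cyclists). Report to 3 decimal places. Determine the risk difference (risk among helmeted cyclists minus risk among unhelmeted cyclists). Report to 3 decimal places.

risk, helmeted cyclists = 76/516 = 0.1473
risk, unhelmeted cyclists = 800/2539 = 0.3151
RR = 0.1473 / 0.3151 = 0.467
risk difference = 0.1473 − 0.3151 = -0.168

RR = 0.467; RD = -0.168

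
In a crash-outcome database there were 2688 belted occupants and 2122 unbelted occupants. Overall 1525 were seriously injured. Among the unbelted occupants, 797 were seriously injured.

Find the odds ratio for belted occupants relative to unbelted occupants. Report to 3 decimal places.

belted occupants with the outcome: 1525 − 797 = 728
belted occupants without the outcome: 2688 − 728 = 1960
unbelted occupants without the outcome: 2122 − 797 = 1325
OR = (728 × 1325) / (1960 × 797) = 964600/1562120 ≈ 0.617

OR: 0.617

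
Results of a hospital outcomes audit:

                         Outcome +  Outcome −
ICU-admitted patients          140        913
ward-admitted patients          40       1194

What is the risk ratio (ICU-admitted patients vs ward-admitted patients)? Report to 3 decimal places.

risk, ICU-admitted patients = 140/1053 = 0.13295
risk, ward-admitted patients = 40/1234 = 0.03241
RR = 0.13295 / 0.03241 = 4.102

RR = 4.102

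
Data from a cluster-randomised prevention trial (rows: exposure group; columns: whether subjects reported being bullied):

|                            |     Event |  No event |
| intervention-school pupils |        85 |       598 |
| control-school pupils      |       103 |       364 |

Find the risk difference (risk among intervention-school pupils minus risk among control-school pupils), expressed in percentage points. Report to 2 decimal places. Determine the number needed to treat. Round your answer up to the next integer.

risk, intervention-school pupils = 85/683 = 0.1245
risk, control-school pupils = 103/467 = 0.2206
risk difference = 0.1245 − 0.2206 = -0.0961 → -9.61 percentage points
absolute risk difference = 0.096106
1 / 0.096106 = 10.405 → round up → 11

RD = -9.61; NNT = 11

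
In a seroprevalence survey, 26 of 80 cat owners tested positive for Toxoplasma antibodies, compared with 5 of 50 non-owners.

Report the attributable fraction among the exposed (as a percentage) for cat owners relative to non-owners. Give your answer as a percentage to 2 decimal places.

risk, cat owners = 26/80 = 0.3250
risk, non-owners = 5/50 = 0.1000
AR% = (0.3250 − 0.1000) / 0.3250 = 0.6923 → 69.23%

AR%: 69.23%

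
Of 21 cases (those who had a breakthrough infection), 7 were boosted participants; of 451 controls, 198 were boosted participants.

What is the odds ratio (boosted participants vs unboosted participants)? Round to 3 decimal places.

odds, boosted participants = 7/198 = 0.03535
odds, unboosted participants = 14/253 = 0.05534
OR = 0.03535 / 0.05534 = 0.639

OR = 0.639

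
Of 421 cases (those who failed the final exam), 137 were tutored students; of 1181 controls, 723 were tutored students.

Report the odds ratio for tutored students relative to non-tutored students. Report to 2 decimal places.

0.31

odds, tutored students = 137/723 = 0.1895
odds, non-tutored students = 284/458 = 0.6201
OR = 0.1895 / 0.6201 = 0.31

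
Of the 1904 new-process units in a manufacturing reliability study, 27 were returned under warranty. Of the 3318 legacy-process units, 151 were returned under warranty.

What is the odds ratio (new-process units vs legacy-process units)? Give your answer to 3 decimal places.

OR = (27 × 3167) / (1877 × 151) = 85509/283427 ≈ 0.302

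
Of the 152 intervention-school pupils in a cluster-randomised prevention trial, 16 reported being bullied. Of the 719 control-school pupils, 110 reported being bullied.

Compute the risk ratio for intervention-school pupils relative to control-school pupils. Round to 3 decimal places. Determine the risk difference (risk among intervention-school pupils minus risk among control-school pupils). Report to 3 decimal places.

risk, intervention-school pupils = 16/152 = 0.1053
risk, control-school pupils = 110/719 = 0.1530
RR = 0.1053 / 0.1530 = 0.688
risk difference = 0.1053 − 0.1530 = -0.048

RR = 0.688; RD = -0.048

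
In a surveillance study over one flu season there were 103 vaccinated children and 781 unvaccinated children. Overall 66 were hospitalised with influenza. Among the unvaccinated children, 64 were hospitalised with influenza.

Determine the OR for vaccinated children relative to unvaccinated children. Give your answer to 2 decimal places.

vaccinated children with the outcome: 66 − 64 = 2
vaccinated children without the outcome: 103 − 2 = 101
unvaccinated children without the outcome: 781 − 64 = 717
OR = (2 × 717) / (101 × 64) = 1434/6464 ≈ 0.22

0.22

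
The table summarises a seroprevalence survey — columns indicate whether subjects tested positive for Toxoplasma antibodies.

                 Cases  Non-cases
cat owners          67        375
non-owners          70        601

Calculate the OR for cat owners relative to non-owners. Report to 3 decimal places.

1.534

odds, cat owners = 67/375 = 0.1787
odds, non-owners = 70/601 = 0.1165
OR = 0.1787 / 0.1165 = 1.534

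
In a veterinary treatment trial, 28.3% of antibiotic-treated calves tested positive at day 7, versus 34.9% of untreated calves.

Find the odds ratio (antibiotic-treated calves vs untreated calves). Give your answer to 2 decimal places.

OR = 0.74

odds, antibiotic-treated calves = 0.2830/0.7170 = 0.3947
odds, untreated calves = 0.3490/0.6510 = 0.5361
OR = 0.3947 / 0.5361 = 0.74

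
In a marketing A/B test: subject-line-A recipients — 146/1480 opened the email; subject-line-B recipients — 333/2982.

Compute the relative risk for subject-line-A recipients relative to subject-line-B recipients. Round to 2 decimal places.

RR ≈ 0.88

risk, subject-line-A recipients = 146/1480 = 0.0986
risk, subject-line-B recipients = 333/2982 = 0.1117
RR = 0.0986 / 0.1117 = 0.88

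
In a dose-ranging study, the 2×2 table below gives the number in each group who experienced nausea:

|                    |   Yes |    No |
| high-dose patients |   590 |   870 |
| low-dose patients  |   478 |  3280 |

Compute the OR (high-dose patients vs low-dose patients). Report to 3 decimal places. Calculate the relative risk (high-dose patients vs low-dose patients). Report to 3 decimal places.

OR = (590 × 3280) / (870 × 478) = 1935200/415860 ≈ 4.653
risk, high-dose patients = 590/1460 = 0.4041
risk, low-dose patients = 478/3758 = 0.1272
RR = 0.4041 / 0.1272 = 3.177

OR = 4.653; RR = 3.177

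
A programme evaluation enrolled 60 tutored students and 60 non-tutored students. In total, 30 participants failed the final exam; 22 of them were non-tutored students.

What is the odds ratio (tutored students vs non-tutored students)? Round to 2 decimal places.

tutored students with the outcome: 30 − 22 = 8
tutored students without the outcome: 60 − 8 = 52
non-tutored students without the outcome: 60 − 22 = 38
OR = (8 × 38) / (52 × 22) = 304/1144 ≈ 0.27

OR = 0.27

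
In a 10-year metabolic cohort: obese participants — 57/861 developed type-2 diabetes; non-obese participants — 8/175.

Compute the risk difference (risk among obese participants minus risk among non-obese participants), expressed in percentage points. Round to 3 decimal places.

RD ≈ 2.049

risk, obese participants = 57/861 = 0.06620
risk, non-obese participants = 8/175 = 0.04571
risk difference = 0.06620 − 0.04571 = 0.02049 → 2.049 percentage points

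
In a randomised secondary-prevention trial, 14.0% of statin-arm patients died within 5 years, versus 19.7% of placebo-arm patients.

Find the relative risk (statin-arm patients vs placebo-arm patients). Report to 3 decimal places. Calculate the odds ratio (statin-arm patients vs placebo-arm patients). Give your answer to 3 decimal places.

RR = 0.711; OR = 0.664

RR = 0.1400 / 0.1970 = 0.711
odds, statin-arm patients = 0.1400/0.8600 = 0.1628
odds, placebo-arm patients = 0.1970/0.8030 = 0.2453
OR = 0.1628 / 0.2453 = 0.664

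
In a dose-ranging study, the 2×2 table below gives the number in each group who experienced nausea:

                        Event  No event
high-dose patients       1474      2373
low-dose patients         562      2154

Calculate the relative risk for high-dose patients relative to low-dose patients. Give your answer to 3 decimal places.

1.852

risk, high-dose patients = 1474/3847 = 0.3832
risk, low-dose patients = 562/2716 = 0.2069
RR = 0.3832 / 0.2069 = 1.852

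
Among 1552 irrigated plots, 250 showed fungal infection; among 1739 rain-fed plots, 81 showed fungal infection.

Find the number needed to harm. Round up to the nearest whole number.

NNH: 9

risk, irrigated plots = 250/1552 = 0.161082
risk, rain-fed plots = 81/1739 = 0.046578
absolute risk difference = 0.114504
1 / 0.114504 = 8.733 → round up → 9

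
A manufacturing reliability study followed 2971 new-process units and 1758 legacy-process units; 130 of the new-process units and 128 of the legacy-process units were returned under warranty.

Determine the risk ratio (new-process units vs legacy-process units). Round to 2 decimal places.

0.60

risk, new-process units = 130/2971 = 0.04376
risk, legacy-process units = 128/1758 = 0.07281
RR = 0.04376 / 0.07281 = 0.60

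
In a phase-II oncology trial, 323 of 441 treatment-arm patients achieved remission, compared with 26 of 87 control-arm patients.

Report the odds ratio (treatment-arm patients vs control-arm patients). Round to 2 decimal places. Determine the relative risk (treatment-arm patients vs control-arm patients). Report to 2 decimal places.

OR = 6.42; RR = 2.45

OR = (323 × 61) / (118 × 26) = 19703/3068 ≈ 6.42
risk, treatment-arm patients = 323/441 = 0.7324
risk, control-arm patients = 26/87 = 0.2989
RR = 0.7324 / 0.2989 = 2.45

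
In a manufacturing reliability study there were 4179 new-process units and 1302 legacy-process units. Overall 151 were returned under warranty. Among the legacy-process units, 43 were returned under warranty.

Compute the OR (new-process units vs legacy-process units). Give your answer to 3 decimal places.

new-process units with the outcome: 151 − 43 = 108
new-process units without the outcome: 4179 − 108 = 4071
legacy-process units without the outcome: 1302 − 43 = 1259
odds, new-process units = 108/4071 = 0.02653
odds, legacy-process units = 43/1259 = 0.03415
OR = 0.02653 / 0.03415 = 0.777

OR: 0.777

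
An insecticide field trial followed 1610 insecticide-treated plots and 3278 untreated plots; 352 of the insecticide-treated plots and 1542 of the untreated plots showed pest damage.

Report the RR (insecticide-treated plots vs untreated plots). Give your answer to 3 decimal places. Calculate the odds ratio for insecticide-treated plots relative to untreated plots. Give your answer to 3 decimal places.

risk, insecticide-treated plots = 352/1610 = 0.2186
risk, untreated plots = 1542/3278 = 0.4704
RR = 0.2186 / 0.4704 = 0.465
OR = (352 × 1736) / (1258 × 1542) = 611072/1939836 ≈ 0.315

RR = 0.465; OR = 0.315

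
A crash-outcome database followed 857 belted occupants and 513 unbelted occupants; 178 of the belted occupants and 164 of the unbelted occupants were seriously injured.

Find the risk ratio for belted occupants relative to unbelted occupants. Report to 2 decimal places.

0.65

risk, belted occupants = 178/857 = 0.2077
risk, unbelted occupants = 164/513 = 0.3197
RR = 0.2077 / 0.3197 = 0.65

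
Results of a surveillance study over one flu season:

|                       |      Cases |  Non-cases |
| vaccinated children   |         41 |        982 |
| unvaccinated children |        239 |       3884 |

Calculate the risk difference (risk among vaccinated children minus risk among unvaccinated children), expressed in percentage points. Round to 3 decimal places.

-1.789

risk, vaccinated children = 41/1023 = 0.04008
risk, unvaccinated children = 239/4123 = 0.05797
risk difference = 0.04008 − 0.05797 = -0.01789 → -1.789 percentage points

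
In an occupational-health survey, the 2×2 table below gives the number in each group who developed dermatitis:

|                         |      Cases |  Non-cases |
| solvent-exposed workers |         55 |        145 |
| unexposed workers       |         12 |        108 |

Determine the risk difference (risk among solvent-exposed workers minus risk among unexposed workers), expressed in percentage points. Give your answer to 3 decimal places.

RD: 17.500

risk, solvent-exposed workers = 55/200 = 0.2750
risk, unexposed workers = 12/120 = 0.1000
risk difference = 0.2750 − 0.1000 = 0.1750 → 17.500 percentage points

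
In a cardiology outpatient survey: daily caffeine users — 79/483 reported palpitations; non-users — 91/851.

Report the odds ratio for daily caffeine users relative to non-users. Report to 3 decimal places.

odds, daily caffeine users = 79/404 = 0.1955
odds, non-users = 91/760 = 0.1197
OR = 0.1955 / 0.1197 = 1.633

OR: 1.633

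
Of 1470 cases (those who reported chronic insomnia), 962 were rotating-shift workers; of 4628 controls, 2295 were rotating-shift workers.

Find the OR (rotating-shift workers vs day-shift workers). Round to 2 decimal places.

OR = (962 × 2333) / (2295 × 508) = 2244346/1165860 ≈ 1.93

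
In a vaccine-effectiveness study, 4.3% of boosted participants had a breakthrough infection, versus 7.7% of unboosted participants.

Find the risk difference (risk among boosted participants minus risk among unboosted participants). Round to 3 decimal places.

risk difference = 0.04300 − 0.07700 = -0.034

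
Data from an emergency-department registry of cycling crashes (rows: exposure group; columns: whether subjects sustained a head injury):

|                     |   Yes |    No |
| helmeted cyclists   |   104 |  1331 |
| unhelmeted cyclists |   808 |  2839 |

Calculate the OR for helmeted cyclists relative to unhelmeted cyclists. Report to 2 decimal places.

0.27

odds, helmeted cyclists = 104/1331 = 0.0781
odds, unhelmeted cyclists = 808/2839 = 0.2846
OR = 0.0781 / 0.2846 = 0.27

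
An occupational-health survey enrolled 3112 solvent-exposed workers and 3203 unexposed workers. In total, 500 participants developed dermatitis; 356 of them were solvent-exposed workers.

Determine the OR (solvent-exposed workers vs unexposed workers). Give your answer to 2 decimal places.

OR ≈ 2.74

solvent-exposed workers without the outcome: 3112 − 356 = 2756
unexposed workers with the outcome: 500 − 356 = 144
unexposed workers without the outcome: 3203 − 144 = 3059
OR = (356 × 3059) / (2756 × 144) = 1089004/396864 ≈ 2.74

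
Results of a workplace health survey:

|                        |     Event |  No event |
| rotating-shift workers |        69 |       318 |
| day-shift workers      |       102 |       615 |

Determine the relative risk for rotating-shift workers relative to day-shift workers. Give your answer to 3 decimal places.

risk, rotating-shift workers = 69/387 = 0.1783
risk, day-shift workers = 102/717 = 0.1423
RR = 0.1783 / 0.1423 = 1.253

RR: 1.253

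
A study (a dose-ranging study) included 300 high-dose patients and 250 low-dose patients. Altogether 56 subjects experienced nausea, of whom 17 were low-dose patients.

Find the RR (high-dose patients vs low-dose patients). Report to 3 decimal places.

high-dose patients with the outcome: 56 − 17 = 39
high-dose patients without the outcome: 300 − 39 = 261
low-dose patients without the outcome: 250 − 17 = 233
risk, high-dose patients = 39/300 = 0.1300
risk, low-dose patients = 17/250 = 0.0680
RR = 0.1300 / 0.0680 = 1.912

RR = 1.912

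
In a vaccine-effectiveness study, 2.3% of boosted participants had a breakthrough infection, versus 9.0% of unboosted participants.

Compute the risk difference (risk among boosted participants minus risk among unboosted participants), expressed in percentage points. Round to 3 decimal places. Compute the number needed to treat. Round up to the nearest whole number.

risk difference = 0.02300 − 0.09000 = -0.06700 → -6.700 percentage points
absolute risk difference = 0.067000
1 / 0.067000 = 14.925 → round up → 15

RD = -6.700; NNT = 15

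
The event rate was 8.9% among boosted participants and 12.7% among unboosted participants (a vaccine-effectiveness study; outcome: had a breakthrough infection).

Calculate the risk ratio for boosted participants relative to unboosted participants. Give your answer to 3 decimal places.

RR = 0.0890 / 0.1270 = 0.701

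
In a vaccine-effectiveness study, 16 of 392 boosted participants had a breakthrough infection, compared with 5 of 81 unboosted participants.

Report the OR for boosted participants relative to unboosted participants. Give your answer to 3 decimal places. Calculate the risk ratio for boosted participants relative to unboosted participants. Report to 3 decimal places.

OR = (16 × 76) / (376 × 5) = 1216/1880 ≈ 0.647
risk, boosted participants = 16/392 = 0.04082
risk, unboosted participants = 5/81 = 0.06173
RR = 0.04082 / 0.06173 = 0.661

OR = 0.647; RR = 0.661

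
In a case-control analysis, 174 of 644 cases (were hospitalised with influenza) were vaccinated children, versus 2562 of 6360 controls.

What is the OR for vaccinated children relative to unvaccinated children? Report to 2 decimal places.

OR = (174 × 3798) / (2562 × 470) = 660852/1204140 ≈ 0.55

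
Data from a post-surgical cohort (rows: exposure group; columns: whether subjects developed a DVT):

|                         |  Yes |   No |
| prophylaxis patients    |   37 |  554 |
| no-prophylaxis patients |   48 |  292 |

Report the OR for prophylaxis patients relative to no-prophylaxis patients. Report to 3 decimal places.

OR = (37 × 292) / (554 × 48) = 10804/26592 ≈ 0.406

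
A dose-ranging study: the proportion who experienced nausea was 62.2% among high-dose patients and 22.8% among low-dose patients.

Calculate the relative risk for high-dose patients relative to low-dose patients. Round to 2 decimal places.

RR = 0.6220 / 0.2280 = 2.73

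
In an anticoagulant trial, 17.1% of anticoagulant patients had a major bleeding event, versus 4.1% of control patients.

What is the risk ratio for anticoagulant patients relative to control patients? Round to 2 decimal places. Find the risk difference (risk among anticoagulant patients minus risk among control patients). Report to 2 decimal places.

RR = 4.17; RD = 0.13

RR = 0.17100 / 0.04100 = 4.17
risk difference = 0.17100 − 0.04100 = 0.13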